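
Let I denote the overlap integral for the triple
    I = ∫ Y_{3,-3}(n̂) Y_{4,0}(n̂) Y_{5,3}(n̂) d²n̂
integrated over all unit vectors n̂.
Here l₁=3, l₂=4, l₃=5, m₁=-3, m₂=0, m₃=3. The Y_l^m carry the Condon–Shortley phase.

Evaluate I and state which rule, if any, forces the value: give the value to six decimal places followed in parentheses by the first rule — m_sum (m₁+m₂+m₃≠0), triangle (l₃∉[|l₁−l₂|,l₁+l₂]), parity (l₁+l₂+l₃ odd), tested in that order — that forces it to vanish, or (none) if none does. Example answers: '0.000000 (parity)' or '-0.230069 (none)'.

Rules hold: Σm=0, L=12 even, 1≤5≤7.
N = 7·9·11 = 693
Δ = 2!·4!·6!/13! = 1/180180
Racah Σ t=0..2: t=0:+1/576 t=1:−1/144 t=2:+1/576 = -1/288
⇒ 3j(3 4 5; 0 0 0)² = 20/1001, sgn +1
Racah Σ t=2..2: t=2:+1/2304 = 1/2304
⇒ 3j(3 4 5; -3 0 3)² = 5/143, sgn +1
4πI² = N·(3j₀)²·(3jₘ)² = 900/1859
I = +1·√(0.484131/4π) = 0.19628026
No selection rule forces the value: the integral is nonzero (none).

0.196280 (none)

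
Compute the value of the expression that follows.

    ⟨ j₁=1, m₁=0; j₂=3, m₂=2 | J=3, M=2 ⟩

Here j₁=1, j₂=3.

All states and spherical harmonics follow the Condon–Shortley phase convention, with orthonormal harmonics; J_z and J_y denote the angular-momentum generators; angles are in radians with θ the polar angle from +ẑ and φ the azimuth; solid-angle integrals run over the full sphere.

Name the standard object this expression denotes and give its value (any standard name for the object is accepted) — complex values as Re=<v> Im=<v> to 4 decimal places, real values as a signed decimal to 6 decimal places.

This is a Clebsch–Gordan (vector-coupling) coefficient.
j₁+j₂−J=1  J+j₁−j₂=1  J−j₁+j₂=5  j₁+j₂+J+1=8
(j₁±m₁, j₂±m₂, J±M) = (1,1,5,1,5,1)
P² = 300
sum k=0..1:
  [0] +1/120 = 1/120
  [1] −1/24 = -1/24
S = -1/30
C² = P²·S² = 1/3 ; C = -0.577350

Clebsch–Gordan coefficient, −√(1/3) ≈ -0.577350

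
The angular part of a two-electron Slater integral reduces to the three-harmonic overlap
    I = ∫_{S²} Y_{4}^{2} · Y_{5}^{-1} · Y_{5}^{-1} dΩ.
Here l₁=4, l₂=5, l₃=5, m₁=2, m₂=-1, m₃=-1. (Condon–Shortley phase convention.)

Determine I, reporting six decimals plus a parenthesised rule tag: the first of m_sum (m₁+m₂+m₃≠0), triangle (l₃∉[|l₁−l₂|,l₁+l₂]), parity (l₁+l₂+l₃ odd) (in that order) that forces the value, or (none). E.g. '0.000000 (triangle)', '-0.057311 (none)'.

Checks pass: Σm=0; 14 even; l₃=5∈[1,9].
(2·4+1)(2·5+1)(2·5+1) = 1089
Δ: 4! 4! 6! / 15! → 1/3153150
sum: t=0:+1/69120 t=1:−1/1728 t=2:+1/576 t=3:−1/1728 t=4:+1/69120 = 7/11520
3j²(4 5 5; 0 0 0) = Δ·Π!·Σ² = 2/143  (sign -1)
sum: t=0:+1/4608 t=1:−1/1296 t=2:+1/4608 = -7/20736
3j²(4 5 5; 2 -1 -1) = Δ·Π!·Σ² = 20/1287  (sign -1)
combine: 4πI² = 1089·2/143·20/1287 = 40/169
take √, sign +1: I = 0.13724032
No selection rule forces the value: the integral is nonzero (none).

0.137240 (none)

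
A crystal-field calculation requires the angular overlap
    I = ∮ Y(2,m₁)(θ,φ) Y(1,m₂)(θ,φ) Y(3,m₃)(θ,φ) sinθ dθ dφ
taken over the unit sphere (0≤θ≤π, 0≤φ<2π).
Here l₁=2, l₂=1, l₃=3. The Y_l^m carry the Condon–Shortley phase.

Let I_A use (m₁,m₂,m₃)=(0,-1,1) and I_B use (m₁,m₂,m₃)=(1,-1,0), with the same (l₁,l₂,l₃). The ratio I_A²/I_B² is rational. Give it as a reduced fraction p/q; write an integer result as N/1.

l's match ⇒ only the (l;m) 3-j factors differ between A and B.
A: triangle coeff Δ(2,1,3) = 1/105; Σ_t [0,0]: t=0:+1/8 = 1/8; (3j)²=2/35 [(2 1 3; 0 -1 1)], sign=+1
B: triangle coeff Δ(2,1,3) = 1/105; Σ_t [0,0]: t=0:+1/12 = 1/12; (3j)²=1/35 [(2 1 3; 1 -1 0)], sign=-1
I_A²/I_B² = (2/35)/(1/35) = 2/1

2/1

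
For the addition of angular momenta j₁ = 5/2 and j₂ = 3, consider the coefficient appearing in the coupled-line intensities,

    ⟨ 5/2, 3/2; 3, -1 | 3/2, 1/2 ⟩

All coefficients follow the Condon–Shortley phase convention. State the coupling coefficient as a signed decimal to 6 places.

−√(7/30) ≈ -0.483046

j₁+j₂−J=4  J+j₁−j₂=1  J−j₁+j₂=2  j₁+j₂+J+1=8
(j₁±m₁, j₂±m₂, J±M) = (4,1,2,4,2,1)
P² = 384/35
sum k=0..1:
  [0] +1/48 = 1/48
  [1] −1/6 = -1/6
S = -7/48
C² = P²·S² = 7/30 ; C = -0.483046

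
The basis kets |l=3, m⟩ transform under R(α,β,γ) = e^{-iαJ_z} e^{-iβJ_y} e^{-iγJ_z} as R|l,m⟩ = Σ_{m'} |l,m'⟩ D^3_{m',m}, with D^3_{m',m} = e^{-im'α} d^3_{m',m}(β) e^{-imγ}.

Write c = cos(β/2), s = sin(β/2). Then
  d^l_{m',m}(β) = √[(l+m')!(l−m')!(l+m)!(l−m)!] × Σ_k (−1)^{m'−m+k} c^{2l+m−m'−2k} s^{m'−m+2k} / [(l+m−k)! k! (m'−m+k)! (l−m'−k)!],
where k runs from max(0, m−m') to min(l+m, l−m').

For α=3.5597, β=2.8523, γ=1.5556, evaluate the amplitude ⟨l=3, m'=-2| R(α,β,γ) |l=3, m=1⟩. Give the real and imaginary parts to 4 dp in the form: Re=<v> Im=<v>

Re=-0.3115 Im=0.2729

D^3_{-2,1}(3.5597,2.8523,1.5556) = e^{-i·-2·3.5597}·d^3_{-2,1}(2.8523)·e^{-i·1·1.5556}. Compute d first:
With c≡cos(β/2)=0.144142 and s≡sin(β/2)=0.989557, N=[1·120·24·2]^{1/2}=75.894664
k∈{3,4} keeps every argument non-negative
  k=3: (−1)^0·75.8947/(12)·0.1441^3·0.9896^3 = +0.018354
  k=4: (−1)^1·75.8947/(24)·0.1441^1·0.9896^5 = -0.432510
d^3_{-2,1}(2.8523) = +0.018354 -0.432510 = -0.414156
Phases: e^{-i·(-2)·3.5597}=+0.670277+0.742111i, e^{-i·(1)·1.5556}=+0.015196-0.999885i ⇒ D=-0.311533+0.272897i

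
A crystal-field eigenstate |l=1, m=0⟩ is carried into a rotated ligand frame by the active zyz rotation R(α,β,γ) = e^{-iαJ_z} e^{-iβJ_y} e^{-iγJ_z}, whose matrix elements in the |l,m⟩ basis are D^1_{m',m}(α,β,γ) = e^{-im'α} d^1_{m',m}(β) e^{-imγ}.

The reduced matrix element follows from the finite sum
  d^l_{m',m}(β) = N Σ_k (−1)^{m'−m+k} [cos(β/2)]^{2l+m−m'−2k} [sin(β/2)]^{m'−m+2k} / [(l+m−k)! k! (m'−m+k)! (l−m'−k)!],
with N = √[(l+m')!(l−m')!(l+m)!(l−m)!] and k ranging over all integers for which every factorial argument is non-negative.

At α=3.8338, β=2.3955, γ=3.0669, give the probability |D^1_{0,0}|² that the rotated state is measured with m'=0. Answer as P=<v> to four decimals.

Split into d^1_{0,0}(β=2.3955) × two z-phases.
c=cos(2.395500/2)=0.364454, s=sin(2.395500/2)=0.931221; N=√[1·1·1·1]=1.000000
k∈{0,1} keeps every argument non-negative
  k=0: (−1)^0·1.0000/(1)·0.3645^2·0.9312^0 = +0.132827
  k=1: (−1)^1·1.0000/(1)·0.3645^0·0.9312^2 = -0.867173
d^1_{0,0}(2.3955) = +0.132827 -0.867173 = -0.734347
|D^1_{0,0}|² = |d^1_{0,0}(β)|² = (-0.734347)² = 0.539265 (the z-rotation phases have unit modulus)

P=0.5393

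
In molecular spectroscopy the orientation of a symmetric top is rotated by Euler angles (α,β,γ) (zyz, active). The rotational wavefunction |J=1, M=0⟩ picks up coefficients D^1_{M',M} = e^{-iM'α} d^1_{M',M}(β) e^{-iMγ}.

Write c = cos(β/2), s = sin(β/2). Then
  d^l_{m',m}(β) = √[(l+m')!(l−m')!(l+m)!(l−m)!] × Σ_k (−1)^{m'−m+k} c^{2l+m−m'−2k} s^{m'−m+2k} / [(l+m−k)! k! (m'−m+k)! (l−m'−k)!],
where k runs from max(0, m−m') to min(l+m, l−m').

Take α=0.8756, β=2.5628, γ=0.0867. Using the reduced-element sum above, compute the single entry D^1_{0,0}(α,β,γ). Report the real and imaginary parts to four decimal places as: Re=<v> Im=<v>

Re=-0.8371 Im=0.0000

Split into d^1_{0,0}(β=2.5628) × two z-phases.
Half-angle: c=0.285374, s=0.958416. N=√(1·1·1·1)=1.000000
The bounds max(0,m−m')=0 and min(l+m,l−m')=1 give 2 terms
  k=0: (−1)^0·1.0000/(1)·0.2854^2·0.9584^0 = +0.081438
  k=1: (−1)^1·1.0000/(1)·0.2854^0·0.9584^2 = -0.918562
d^1_{0,0}(2.5628) = +0.081438 -0.918562 = -0.837124
Phases: e^{-i·(0)·0.8756}=+1.000000+0.000000i, e^{-i·(0)·0.0867}=+1.000000+0.000000i ⇒ D=-0.837124+0.000000i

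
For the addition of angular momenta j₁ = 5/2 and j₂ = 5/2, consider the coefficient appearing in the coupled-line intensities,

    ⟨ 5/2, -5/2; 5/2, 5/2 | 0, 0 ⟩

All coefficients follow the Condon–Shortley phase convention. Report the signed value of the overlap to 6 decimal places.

-0.408248

j₁+j₂−J=5  J+j₁−j₂=0  J−j₁+j₂=0  j₁+j₂+J+1=6
(j₁±m₁, j₂±m₂, J±M) = (0,5,5,0,0,0)
P² = 2400
sum k=5..5:
  [5] −1/120 = -1/120
S = -1/120
C² = P²·S² = 1/6 ; C = -0.408248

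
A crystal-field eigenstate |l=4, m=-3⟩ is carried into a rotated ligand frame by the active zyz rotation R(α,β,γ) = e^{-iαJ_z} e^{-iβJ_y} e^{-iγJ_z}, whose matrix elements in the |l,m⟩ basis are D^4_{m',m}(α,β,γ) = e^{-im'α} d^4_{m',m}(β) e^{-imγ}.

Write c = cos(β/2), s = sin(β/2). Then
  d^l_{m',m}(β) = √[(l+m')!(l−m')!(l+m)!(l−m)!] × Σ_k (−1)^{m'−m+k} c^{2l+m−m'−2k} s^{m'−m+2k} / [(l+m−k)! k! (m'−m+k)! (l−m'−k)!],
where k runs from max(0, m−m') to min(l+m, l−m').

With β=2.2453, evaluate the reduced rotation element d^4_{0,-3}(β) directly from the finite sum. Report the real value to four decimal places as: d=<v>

d=0.4400

d^4_{0,-3}(β=2.2453) via the finite sum:
c=cos(2.245300/2)=0.433296, s=sin(2.245300/2)=0.901252; N=√[24·24·1·5040]=1703.830978
k: max(0,(-3)−(0))=0 … min(4+(-3),4−(0))=1
  k=0: (−1)^3·1703.8310/(144)·0.4333^5·0.9013^3 = -0.132289
  k=1: (−1)^4·1703.8310/(144)·0.4333^3·0.9013^5 = +0.572332
d^4_{0,-3}(2.2453) = -0.132289 +0.572332 = +0.440043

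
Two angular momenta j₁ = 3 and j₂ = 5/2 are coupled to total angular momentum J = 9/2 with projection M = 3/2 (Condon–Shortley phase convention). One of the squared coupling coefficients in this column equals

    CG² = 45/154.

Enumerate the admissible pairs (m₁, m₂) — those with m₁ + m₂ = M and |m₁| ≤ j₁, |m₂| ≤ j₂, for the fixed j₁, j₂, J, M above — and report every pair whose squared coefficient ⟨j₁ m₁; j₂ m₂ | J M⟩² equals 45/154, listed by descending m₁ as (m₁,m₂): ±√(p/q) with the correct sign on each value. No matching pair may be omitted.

Admissible pairs with m₁+m₂ = M = 3/2: (-1,5/2), (0,3/2), (1,1/2), (2,-1/2), (3,-3/2)
  (m₁,m₂)=(3,-3/2): CG² = 8/77, CG = +√(8/77)
  (m₁,m₂)=(2,-1/2): CG² = 169/462, CG = +√(169/462)
  (m₁,m₂)=(1,1/2): CG² = 5/231, CG = +√(5/231)
  (m₁,m₂)=(0,3/2): CG² = 45/154, CG = −√(45/154)   ← matches the target
  (m₁,m₂)=(-1,5/2): CG² = 50/231, CG = −√(50/231)
Pairs with CG² = 45/154: (0,3/2): −√(45/154)

(0,3/2): −√(45/154)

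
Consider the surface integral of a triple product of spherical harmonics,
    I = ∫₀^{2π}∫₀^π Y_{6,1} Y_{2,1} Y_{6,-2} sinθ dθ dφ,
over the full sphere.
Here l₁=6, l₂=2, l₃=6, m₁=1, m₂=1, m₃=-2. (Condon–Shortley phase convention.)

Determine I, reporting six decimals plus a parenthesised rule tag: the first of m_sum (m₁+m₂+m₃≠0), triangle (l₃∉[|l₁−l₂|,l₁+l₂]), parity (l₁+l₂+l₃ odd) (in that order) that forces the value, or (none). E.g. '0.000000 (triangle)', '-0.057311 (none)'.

m-sum 0 ✓  L=14 even ✓  4≤6≤8 ✓
Π(2lᵢ+1) = 13×5×13 = 845
triangle coeff Δ(6,2,6) = 1/90090
Σ_t [0,2]: t=0:+1/69120 t=1:−1/14400 t=2:+1/69120 = -7/172800
(3j)²=14/715 [(6 2 6; 0 0 0)], sign=-1
Σ_t [1,2]: t=1:−1/34560 t=2:+1/60480 = -1/80640
(3j)²=6/1001 [(6 2 6; 1 1 -2)], sign=-1
⇒ 4πI² = 12/121
I = (+1)√(12/121/(4π)) = 0.08883682
No selection rule forces the value: the integral is nonzero (none).

0.088837 (none)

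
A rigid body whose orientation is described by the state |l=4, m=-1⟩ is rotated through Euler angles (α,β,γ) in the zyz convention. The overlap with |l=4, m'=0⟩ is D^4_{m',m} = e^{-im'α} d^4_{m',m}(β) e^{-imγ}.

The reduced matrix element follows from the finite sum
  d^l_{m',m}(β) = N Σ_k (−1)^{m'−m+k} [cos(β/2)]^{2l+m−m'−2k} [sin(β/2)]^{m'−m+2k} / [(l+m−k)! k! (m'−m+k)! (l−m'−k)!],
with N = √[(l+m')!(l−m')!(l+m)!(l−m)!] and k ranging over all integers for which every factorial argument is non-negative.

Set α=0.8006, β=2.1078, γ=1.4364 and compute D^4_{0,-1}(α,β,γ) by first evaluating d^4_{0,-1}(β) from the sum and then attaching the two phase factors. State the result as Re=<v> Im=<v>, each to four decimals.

Re=-0.0385 Im=-0.2844

D^4_{0,-1}(0.8006,2.1078,1.4364) = e^{-i·0·0.8006}·d^4_{0,-1}(2.1078)·e^{-i·-1·1.4364}. Compute d first:
c=cos(2.107800/2)=0.494184, s=sin(2.107800/2)=0.869357; N=√[24·24·6·120]=643.987578
Admissible k: 0..3 (factorial args all ≥0)
  k=0: (−1)^1·643.9876/(144)·0.4942^7·0.8694^1 = -0.027986
  k=1: (−1)^2·643.9876/(24)·0.4942^5·0.8694^3 = +0.519644
  k=2: (−1)^3·643.9876/(24)·0.4942^3·0.8694^5 = -1.608142
  k=3: (−1)^4·643.9876/(144)·0.4942^1·0.8694^7 = +0.829453
d^4_{0,-1}(2.1078) = -0.027986 +0.519644 -1.608142 +0.829453 = -0.287031
Phases: e^{-i·(0)·0.8006}=+1.000000+0.000000i, e^{-i·(-1)·1.4364}=+0.133992+0.990982i ⇒ D=-0.038460-0.284443i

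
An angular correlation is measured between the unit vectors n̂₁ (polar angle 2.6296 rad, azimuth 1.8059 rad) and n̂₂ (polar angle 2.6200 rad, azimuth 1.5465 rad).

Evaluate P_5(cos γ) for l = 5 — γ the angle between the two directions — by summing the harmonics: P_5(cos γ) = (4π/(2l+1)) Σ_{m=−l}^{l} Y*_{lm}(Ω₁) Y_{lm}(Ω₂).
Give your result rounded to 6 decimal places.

Addition theorem: P_5(cos γ) = (4π/11) Σ_m Y*_{lm}(Ω₁) Y_{lm}(Ω₂), m = −5…5:
  m=-5: Y*=-0.01209 + 0.00504j  Y=0.00173 - 0.01415j  product 0.00005 + 0.00018j
  m=-4: Y*=-0.04345 - 0.05954j  Y=-0.07806 - 0.00761j  product 0.00294 + 0.00498j
  m=-3: Y*=0.15400 - 0.18088j  Y=-0.01797 + 0.24608j  product 0.04174 + 0.04115j
  m=-2: Y*=0.40463 + 0.20564j  Y=0.45736 + 0.02224j  product 0.18049 + 0.10305j
  m=-1: Y*=-0.09099 + 0.37985j  Y=0.00908 - 0.37378j  product 0.14116 + 0.03746j
  m=+0: Y*=0.18470 + 0.00000j  Y=0.20481 + 0.00000j  product 0.03783 + 0.00000j
  m=+1: Y*=0.09099 + 0.37985j  Y=-0.00908 - 0.37378j  product 0.14116 - 0.03746j
  m=+2: Y*=0.40463 - 0.20564j  Y=0.45736 - 0.02224j  product 0.18049 - 0.10305j
  m=+3: Y*=-0.15400 - 0.18088j  Y=0.01797 + 0.24608j  product 0.04174 - 0.04115j
  m=+4: Y*=-0.04345 + 0.05954j  Y=-0.07806 + 0.00761j  product 0.00294 - 0.00498j
  m=+5: Y*=0.01209 + 0.00504j  Y=-0.00173 - 0.01415j  product 0.00005 - 0.00018j
Total Σ_m = 0.77058 - 0.00000j. Multiply by 1.142397: 0.88031 - 0.00000j. P_5(cos γ) = 0.880309

0.880309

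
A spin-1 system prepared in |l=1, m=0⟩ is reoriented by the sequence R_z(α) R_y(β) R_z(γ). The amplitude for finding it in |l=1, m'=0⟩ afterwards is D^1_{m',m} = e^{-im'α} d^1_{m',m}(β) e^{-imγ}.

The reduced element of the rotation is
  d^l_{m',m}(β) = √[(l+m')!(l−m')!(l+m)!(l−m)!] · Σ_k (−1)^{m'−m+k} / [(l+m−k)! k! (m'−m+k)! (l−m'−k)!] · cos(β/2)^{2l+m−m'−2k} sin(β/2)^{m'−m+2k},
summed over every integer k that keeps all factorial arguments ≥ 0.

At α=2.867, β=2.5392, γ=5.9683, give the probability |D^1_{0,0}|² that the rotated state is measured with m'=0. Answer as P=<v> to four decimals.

D^1_{0,0}(2.8670,2.5392,5.9683) = e^{-i·0·2.8670}·d^1_{0,0}(2.5392)·e^{-i·0·5.9683}. Compute d first:
With c≡cos(β/2)=0.296663 and s≡sin(β/2)=0.954982, N=[1·1·1·1]^{1/2}=1.000000
Admissible k: 0..1 (factorial args all ≥0)
  k=0: (−1)^0·1.0000/(1)·0.2967^2·0.9550^0 = +0.088009
  k=1: (−1)^1·1.0000/(1)·0.2967^0·0.9550^2 = -0.911991
d^1_{0,0}(2.5392) = +0.088009 -0.911991 = -0.823982
|D^1_{0,0}|² = |d^1_{0,0}(β)|² = (-0.823982)² = 0.678947 (the z-rotation phases have unit modulus)

P=0.6789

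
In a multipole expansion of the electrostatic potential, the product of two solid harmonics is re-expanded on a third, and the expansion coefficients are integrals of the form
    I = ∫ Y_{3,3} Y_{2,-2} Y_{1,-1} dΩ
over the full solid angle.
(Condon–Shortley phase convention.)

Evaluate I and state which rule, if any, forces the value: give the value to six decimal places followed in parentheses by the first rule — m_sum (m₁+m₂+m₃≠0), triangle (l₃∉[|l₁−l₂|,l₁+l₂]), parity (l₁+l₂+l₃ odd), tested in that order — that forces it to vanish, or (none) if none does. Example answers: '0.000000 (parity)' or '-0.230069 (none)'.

-0.319865 (none)

m-sum 0 ✓  L=6 even ✓  1≤1≤5 ✓
Π(2lᵢ+1) = 7×5×3 = 105
triangle coeff Δ(3,2,1) = 1/105
Σ_t [2,2]: t=2:+1/4 = 1/4
(3j)²=3/35 [(3 2 1; 0 0 0)], sign=-1
Σ_t [0,0]: t=0:+1/48 = 1/48
(3j)²=1/7 [(3 2 1; 3 -2 -1)], sign=+1
⇒ 4πI² = 9/7
I = (-1)√(9/7/(4π)) = -0.31986543
No selection rule forces the value: the integral is nonzero (none).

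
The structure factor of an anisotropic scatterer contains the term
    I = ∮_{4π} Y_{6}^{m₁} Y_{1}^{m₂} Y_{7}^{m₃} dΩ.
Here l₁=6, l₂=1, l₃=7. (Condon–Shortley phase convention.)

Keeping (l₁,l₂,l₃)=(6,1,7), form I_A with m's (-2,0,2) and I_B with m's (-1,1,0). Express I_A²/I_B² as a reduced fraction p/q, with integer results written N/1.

15/7

l's match ⇒ only the (l;m) 3-j factors differ between A and B.
A: triangle coeff Δ(6,1,7) = 1/1365; Σ_t [0,0]: t=0:+1/967680 = 1/967680; (3j)²=3/91 [(6 1 7; -2 0 2)], sign=-1
B: triangle coeff Δ(6,1,7) = 1/1365; Σ_t [0,0]: t=0:+1/1209600 = 1/1209600; (3j)²=1/65 [(6 1 7; -1 1 0)], sign=-1
I_A²/I_B² = (3/91)/(1/65) = 15/7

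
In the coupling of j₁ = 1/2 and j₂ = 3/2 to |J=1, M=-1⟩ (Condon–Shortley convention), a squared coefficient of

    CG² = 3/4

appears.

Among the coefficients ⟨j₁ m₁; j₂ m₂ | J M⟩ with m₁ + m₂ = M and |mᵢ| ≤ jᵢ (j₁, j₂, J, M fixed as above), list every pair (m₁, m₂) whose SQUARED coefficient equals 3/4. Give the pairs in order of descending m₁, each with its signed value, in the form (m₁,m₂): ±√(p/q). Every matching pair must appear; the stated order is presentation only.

Admissible pairs with m₁+m₂ = M = -1: (-1/2,-1/2), (1/2,-3/2)
  (m₁,m₂)=(1/2,-3/2): CG² = 3/4, CG = +√(3/4)   ← matches the target
  (m₁,m₂)=(-1/2,-1/2): CG² = 1/4, CG = −√(1/4)
Pairs with CG² = 3/4: (1/2,-3/2): +√(3/4)

(1/2,-3/2): +√(3/4)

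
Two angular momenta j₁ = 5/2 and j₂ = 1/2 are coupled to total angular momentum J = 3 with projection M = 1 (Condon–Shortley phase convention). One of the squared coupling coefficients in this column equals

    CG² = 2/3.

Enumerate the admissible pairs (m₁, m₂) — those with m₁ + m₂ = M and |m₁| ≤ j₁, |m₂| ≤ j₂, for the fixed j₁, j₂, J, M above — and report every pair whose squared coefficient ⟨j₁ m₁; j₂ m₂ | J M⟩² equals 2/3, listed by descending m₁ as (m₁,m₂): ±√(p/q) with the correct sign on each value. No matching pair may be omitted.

Admissible pairs with m₁+m₂ = M = 1: (1/2,1/2), (3/2,-1/2)
  (m₁,m₂)=(3/2,-1/2): CG² = 1/3, CG = +√(1/3)
  (m₁,m₂)=(1/2,1/2): CG² = 2/3, CG = +√(2/3)   ← matches the target
Pairs with CG² = 2/3: (1/2,1/2): +√(2/3)

(1/2,1/2): +√(2/3)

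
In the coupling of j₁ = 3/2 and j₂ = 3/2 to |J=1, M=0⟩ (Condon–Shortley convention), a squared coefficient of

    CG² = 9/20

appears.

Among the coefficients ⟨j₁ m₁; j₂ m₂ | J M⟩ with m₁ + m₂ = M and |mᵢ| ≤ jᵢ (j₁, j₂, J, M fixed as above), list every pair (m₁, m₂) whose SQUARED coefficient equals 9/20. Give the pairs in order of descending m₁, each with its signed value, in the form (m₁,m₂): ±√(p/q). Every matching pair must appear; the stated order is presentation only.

(3/2,-3/2): +√(9/20); (-3/2,3/2): +√(9/20)

Admissible pairs with m₁+m₂ = M = 0: (-3/2,3/2), (-1/2,1/2), (1/2,-1/2), (3/2,-3/2)
  (m₁,m₂)=(3/2,-3/2): CG² = 9/20, CG = +√(9/20)   ← matches the target
  (m₁,m₂)=(1/2,-1/2): CG² = 1/20, CG = −√(1/20)
  (m₁,m₂)=(-1/2,1/2): CG² = 1/20, CG = −√(1/20)
  (m₁,m₂)=(-3/2,3/2): CG² = 9/20, CG = +√(9/20)   ← matches the target
Pairs with CG² = 9/20: (3/2,-3/2): +√(9/20); (-3/2,3/2): +√(9/20)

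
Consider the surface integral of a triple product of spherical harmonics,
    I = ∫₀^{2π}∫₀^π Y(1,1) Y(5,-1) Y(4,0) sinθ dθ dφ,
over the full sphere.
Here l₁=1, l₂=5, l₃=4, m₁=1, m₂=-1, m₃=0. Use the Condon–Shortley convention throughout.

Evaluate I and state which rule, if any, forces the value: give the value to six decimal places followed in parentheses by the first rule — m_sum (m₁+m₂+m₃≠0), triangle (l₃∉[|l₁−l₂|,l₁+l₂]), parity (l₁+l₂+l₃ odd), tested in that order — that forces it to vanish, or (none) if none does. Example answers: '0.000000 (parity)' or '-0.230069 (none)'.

Rules hold: Σm=0, L=10 even, 4≤4≤6.
N = 3·11·9 = 297
Δ = 2!·0!·8!/11! = 1/495
Racah Σ t=1..1: t=1:−1/576 = -1/576
⇒ 3j(1 5 4; 0 0 0)² = 5/99, sgn -1
Racah Σ t=0..0: t=0:+1/1152 = 1/1152
⇒ 3j(1 5 4; 1 -1 0)² = 1/33, sgn +1
4πI² = N·(3j₀)²·(3jₘ)² = 5/11
I = -1·√(0.454545/4π) = -0.19018827
No selection rule forces the value: the integral is nonzero (none).

-0.190188 (none)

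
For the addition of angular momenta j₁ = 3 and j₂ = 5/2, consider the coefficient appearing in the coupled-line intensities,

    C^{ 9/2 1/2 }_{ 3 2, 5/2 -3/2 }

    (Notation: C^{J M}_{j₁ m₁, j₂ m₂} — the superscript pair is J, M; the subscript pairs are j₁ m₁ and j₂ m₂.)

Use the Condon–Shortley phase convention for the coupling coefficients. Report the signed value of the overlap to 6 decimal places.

+0.510355  (= +√(361/1386))

j₁+j₂−J=1  J+j₁−j₂=5  J−j₁+j₂=4  j₁+j₂+J+1=11
(j₁±m₁, j₂±m₂, J±M) = (5,1,1,4,5,4)
P² = 460800/77
sum k=0..1:
  [0] +1/144 = 1/144
  [1] −1/2880 = -1/2880
S = 19/2880
C² = P²·S² = 361/1386 ; C = +0.510355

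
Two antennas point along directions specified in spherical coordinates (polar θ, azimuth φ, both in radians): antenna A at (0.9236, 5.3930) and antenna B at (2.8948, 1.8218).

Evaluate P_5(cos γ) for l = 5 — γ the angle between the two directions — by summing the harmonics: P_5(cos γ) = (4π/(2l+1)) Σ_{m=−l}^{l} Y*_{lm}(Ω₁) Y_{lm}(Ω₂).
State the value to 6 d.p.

0.419544

Expand P_5 via completeness: Σ_{m} conj(Y_{5,m}) at Ω₁ times Y_{5,m} at Ω₂ —
  m=-5: (-0.038770+0.144888i) × (-0.000384-0.000125i) = +0.000033-0.000051i  (running Σ = +0.000033-0.000051i)
  m=-4: (-0.327438+0.145891i) × (-0.002722+0.004277i) = +0.000267-0.001797i  (running Σ = +0.000300-0.001848i)
  m=-3: (-0.355613-0.181103i) × (+0.025740+0.027464i) = -0.004180-0.014428i  (running Σ = -0.003879-0.016276i)
  m=-2: (-0.012266-0.057668i) × (+0.156563-0.085939i) = -0.006876-0.007975i  (running Σ = -0.010756-0.024251i)
  m=-1: (-0.211299+0.260968i) × (-0.124449-0.485349i) = +0.152957+0.070076i  (running Σ = +0.142201+0.045826i)
  m=0: (-0.149627-0.000000i) × (-0.553687+0.000000i) = +0.082847+0.000000i  (running Σ = +0.225048+0.045826i)
  m=1: (+0.211299+0.260968i) × (+0.124449-0.485349i) = +0.152957-0.070076i  (running Σ = +0.378004-0.024251i)
  m=2: (-0.012266+0.057668i) × (+0.156563+0.085939i) = -0.006876+0.007975i  (running Σ = +0.371128-0.016276i)
  m=3: (+0.355613-0.181103i) × (-0.025740+0.027464i) = -0.004180+0.014428i  (running Σ = +0.366948-0.001848i)
  m=4: (-0.327438-0.145891i) × (-0.002722-0.004277i) = +0.000267+0.001797i  (running Σ = +0.367215-0.000051i)
  m=5: (+0.038770+0.144888i) × (+0.000384-0.000125i) = +0.000033+0.000051i  (running Σ = +0.367249-0.000000i)
Σ over m = +0.367249-0.000000i; ×(4π/11) → +0.419544-0.000000i. Real part: 0.419544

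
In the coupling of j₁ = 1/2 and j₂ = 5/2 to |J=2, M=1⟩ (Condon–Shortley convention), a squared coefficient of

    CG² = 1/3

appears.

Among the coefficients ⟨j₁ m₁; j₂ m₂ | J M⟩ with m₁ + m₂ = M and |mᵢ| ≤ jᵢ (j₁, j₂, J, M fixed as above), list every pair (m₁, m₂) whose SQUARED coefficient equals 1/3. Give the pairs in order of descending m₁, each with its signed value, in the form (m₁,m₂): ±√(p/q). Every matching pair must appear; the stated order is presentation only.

(1/2,1/2): +√(1/3)

Admissible pairs with m₁+m₂ = M = 1: (-1/2,3/2), (1/2,1/2)
  (m₁,m₂)=(1/2,1/2): CG² = 1/3, CG = +√(1/3)   ← matches the target
  (m₁,m₂)=(-1/2,3/2): CG² = 2/3, CG = −√(2/3)
Pairs with CG² = 1/3: (1/2,1/2): +√(1/3)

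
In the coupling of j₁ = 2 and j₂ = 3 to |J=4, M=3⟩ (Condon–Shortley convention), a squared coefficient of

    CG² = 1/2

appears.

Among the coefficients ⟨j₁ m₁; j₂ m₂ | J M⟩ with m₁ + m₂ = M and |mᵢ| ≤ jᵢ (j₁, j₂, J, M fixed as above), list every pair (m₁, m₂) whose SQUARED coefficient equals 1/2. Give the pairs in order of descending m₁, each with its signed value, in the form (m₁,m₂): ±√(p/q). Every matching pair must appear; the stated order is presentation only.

Admissible pairs with m₁+m₂ = M = 3: (0,3), (1,2), (2,1)
  (m₁,m₂)=(2,1): CG² = 1/2, CG = +√(1/2)   ← matches the target
  (m₁,m₂)=(1,2): CG² = 1/20, CG = −√(1/20)
  (m₁,m₂)=(0,3): CG² = 9/20, CG = −√(9/20)
Pairs with CG² = 1/2: (2,1): +√(1/2)

(2,1): +√(1/2)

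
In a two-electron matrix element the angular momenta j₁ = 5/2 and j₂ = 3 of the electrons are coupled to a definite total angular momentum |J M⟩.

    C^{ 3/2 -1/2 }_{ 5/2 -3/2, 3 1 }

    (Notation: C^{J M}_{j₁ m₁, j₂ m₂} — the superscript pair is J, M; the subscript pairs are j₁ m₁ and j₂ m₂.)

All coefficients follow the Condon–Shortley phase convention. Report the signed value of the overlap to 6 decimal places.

−√(7/30) = -0.483046

j₁+j₂−J=4  J+j₁−j₂=1  J−j₁+j₂=2  j₁+j₂+J+1=8
(j₁±m₁, j₂±m₂, J±M) = (1,4,4,2,1,2)
P² = 384/35
sum k=3..4:
  [3] −1/6 = -1/6
  [4] +1/48 = 1/48
S = -7/48
C² = P²·S² = 7/30 ; C = -0.483046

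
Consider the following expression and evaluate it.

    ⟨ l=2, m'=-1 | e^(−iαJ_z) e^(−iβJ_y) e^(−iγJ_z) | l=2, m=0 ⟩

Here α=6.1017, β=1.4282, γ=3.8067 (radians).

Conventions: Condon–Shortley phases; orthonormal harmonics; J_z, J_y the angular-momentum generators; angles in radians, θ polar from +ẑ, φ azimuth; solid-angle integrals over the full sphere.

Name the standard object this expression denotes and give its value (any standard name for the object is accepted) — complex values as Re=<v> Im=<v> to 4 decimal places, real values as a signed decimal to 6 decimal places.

Wigner D-matrix element, Re=0.1695 Im=-0.0311

This is a Wigner D-matrix element — the rotation-matrix element ⟨l m'| R(α,β,γ) |l m⟩ in the angular-momentum basis.
D^2_{-1,0}(6.1017,1.4282,3.8067) = e^{-i·-1·6.1017}·d^2_{-1,0}(1.4282)·e^{-i·0·3.8067}. Compute d first:
c=cos(1.428200/2)=0.755683, s=sin(1.428200/2)=0.654938; N=√[1·6·2·2]=4.898979
Admissible k: 1..2 (factorial args all ≥0)
  k=1: (−1)^0·4.8990/(2)·0.7557^3·0.6549^1 = +0.692300
  k=2: (−1)^1·4.8990/(2)·0.7557^1·0.6549^3 = -0.520014
d^2_{-1,0}(1.4282) = +0.692300 -0.520014 = +0.172286
Attach z-rotation phases: D = e^{-i(-1)(6.1017)}·(+0.172286)·e^{-i(0)(3.8067)} = +0.169457-0.031096i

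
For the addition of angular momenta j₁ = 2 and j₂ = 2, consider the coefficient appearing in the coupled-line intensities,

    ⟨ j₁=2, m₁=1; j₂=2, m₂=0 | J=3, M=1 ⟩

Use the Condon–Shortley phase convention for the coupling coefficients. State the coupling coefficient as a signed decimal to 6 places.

j₁+j₂−J=1  J+j₁−j₂=3  J−j₁+j₂=3  j₁+j₂+J+1=8
(j₁±m₁, j₂±m₂, J±M) = (3,1,2,2,4,2)
P² = 36/5
sum k=0..1:
  [0] +1/4 = 1/4
  [1] −1/12 = -1/12
S = 1/6
C² = P²·S² = 1/5 ; C = +0.447214

+0.447214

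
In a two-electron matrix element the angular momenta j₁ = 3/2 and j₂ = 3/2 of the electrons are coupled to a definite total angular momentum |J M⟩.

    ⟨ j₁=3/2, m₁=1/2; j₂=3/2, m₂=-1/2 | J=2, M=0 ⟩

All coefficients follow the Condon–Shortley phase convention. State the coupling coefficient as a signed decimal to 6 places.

+0.500000

triangle: 1!·2!·2!/6! = 4/720
(j±m)!: 2!·1!·1!·2!·2!·2! = 16
prefactor² = (2J+1)·Δ·N² = 4/9
  k=0: +1/(0!·1!·1!·1!·1!·1!) = 1
  k=1: −1/(1!·0!·0!·0!·2!·2!) = -1/4
Σ = 3/4  ⇒  CG² = 4/9·(3/4)² = 1/4
CG = +√(1/4) = +0.500000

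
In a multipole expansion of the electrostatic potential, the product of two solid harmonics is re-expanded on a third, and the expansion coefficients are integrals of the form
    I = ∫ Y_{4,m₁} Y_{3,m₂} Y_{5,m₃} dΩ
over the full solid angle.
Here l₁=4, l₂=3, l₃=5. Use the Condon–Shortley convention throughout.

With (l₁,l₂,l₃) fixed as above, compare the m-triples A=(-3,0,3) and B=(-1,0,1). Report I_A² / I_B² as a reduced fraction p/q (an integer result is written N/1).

Same 4,3,5: normalisation and zero-m 3j drop out of the ratio.
A: Δ: 2! 6! 4! / 13! → 1/180180; sum: t=1:−1/2880 t=2:+1/1440 = 1/2880; 3j²(4 3 5; -3 0 3) = Δ·Π!·Σ² = 7/715  (sign +1)
B: Δ: 2! 6! 4! / 13! → 1/180180; sum: t=0:+1/1440 t=1:−1/192 t=2:+1/432 = -19/8640; 3j²(4 3 5; -1 0 1) = Δ·Π!·Σ² = 361/30030  (sign -1)
I_A²/I_B² = (7/715)/(361/30030) = 294/361

294/361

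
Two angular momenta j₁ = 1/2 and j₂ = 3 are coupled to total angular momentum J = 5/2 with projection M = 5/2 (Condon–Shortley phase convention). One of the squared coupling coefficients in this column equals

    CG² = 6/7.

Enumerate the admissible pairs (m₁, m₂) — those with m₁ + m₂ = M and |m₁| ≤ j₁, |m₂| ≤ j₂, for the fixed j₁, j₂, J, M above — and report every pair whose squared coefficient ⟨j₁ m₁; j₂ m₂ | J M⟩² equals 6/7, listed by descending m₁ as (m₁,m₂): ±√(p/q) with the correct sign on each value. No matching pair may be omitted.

Admissible pairs with m₁+m₂ = M = 5/2: (-1/2,3), (1/2,2)
  (m₁,m₂)=(1/2,2): CG² = 1/7, CG = +√(1/7)
  (m₁,m₂)=(-1/2,3): CG² = 6/7, CG = −√(6/7)   ← matches the target
Pairs with CG² = 6/7: (-1/2,3): −√(6/7)

(-1/2,3): −√(6/7)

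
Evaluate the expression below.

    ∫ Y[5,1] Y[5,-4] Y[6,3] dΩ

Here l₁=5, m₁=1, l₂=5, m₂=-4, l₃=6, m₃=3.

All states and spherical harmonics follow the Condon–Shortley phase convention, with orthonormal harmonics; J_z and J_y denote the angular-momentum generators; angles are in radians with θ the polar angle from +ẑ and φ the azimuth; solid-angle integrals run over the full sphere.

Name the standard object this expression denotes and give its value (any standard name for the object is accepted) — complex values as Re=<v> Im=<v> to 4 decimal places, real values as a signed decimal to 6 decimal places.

Gaunt coefficient, -0.020582

This is a Gaunt coefficient — the integral of a triple product of spherical harmonics over the sphere.
m-sum 0 ✓  L=16 even ✓  0≤6≤10 ✓
Π(2lᵢ+1) = 11×11×13 = 1573
triangle coeff Δ(5,5,6) = 1/28588560
Σ_t [0,4]: t=0:+1/345600 t=1:−1/13824 t=2:+1/5184 t=3:−1/13824 t=4:+1/345600 = 7/129600
(3j)²=80/7293 [(5 5 6; 0 0 0)], sign=+1
Σ_t [0,1]: t=0:+1/138240 t=1:−1/155520 = 1/1244160
(3j)²=3/9724 [(5 5 6; 1 -4 3)], sign=-1
⇒ 4πI² = 20/3757
I = (-1)√(20/3757/(4π)) = -0.02058209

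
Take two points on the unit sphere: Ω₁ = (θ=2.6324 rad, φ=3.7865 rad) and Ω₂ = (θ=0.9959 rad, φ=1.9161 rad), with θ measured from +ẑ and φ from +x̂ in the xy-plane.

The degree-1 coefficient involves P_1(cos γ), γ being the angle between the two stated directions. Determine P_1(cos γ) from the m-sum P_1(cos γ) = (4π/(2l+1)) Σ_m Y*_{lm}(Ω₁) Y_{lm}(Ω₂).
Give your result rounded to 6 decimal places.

Addition theorem: P_1(cos γ) = (4π/3) Σ_m Y*_{lm}(Ω₁) Y_{lm}(Ω₂), m = −1…1:
  term(m=-1) = (-0.014413, 0.046659)   from Y*(Ω₁)=(-0.134593, -0.101241), Y(Ω₂)=(-0.098145, -0.272840)
  term(m=+0) = (-0.113342, -0.000000)   from Y*(Ω₁)=(-0.426618, -0.000000), Y(Ω₂)=(0.265677, 0.000000)
  term(m=+1) = (-0.014413, -0.046659)   from Y*(Ω₁)=(0.134593, -0.101241), Y(Ω₂)=(0.098145, -0.272840)
Accumulated sum (-0.142168, 0.000000); after 4π/(2l+1) scaling, (-0.595513, 0.000000) ⇒ P_1 = -0.595513

-0.595513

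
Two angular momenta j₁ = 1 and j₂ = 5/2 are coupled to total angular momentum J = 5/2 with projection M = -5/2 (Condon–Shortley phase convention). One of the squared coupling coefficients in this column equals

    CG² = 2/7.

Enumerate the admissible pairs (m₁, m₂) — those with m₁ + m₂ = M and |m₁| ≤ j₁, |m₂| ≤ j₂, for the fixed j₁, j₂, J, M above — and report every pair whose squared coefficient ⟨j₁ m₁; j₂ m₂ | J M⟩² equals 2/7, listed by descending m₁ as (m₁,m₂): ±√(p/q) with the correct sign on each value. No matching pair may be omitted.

Admissible pairs with m₁+m₂ = M = -5/2: (-1,-3/2), (0,-5/2)
  (m₁,m₂)=(0,-5/2): CG² = 5/7, CG = +√(5/7)
  (m₁,m₂)=(-1,-3/2): CG² = 2/7, CG = −√(2/7)   ← matches the target
Pairs with CG² = 2/7: (-1,-3/2): −√(2/7)

(-1,-3/2): −√(2/7)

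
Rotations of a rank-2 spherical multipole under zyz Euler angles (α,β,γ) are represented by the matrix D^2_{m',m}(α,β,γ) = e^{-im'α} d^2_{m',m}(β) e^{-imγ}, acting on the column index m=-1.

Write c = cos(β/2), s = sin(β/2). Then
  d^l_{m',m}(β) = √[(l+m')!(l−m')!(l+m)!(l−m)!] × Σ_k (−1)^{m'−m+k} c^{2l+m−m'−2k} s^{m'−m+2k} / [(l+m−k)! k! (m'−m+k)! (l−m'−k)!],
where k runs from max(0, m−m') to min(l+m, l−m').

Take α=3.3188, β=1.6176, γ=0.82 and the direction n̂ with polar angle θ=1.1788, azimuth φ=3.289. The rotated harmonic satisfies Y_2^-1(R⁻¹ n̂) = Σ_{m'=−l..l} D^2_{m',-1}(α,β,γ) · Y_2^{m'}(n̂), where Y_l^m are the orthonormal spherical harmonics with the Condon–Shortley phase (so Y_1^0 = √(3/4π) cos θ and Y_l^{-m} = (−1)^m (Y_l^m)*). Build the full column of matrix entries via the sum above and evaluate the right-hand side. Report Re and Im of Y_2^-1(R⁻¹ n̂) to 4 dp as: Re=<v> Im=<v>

Re=-0.2167 Im=-0.2040

Need the full column D^2_{m',-1} for m'=−2..2 at α=3.3188, β=1.6176, γ=0.8200.
cos(β/2)=0.690367, sin(β/2)=0.723459
d^2_{-2,-1}: single k=1 term ⇒ +0.476085;  D = +0.183808+0.439171i
d^2_{-1,-1}: k∈[0..1] ⇒ +0.227154 -0.748358 = -0.521204;  D = +0.282832+0.437790i
d^2_{0,-1}: k∈[0..1] ⇒ -0.583082 +0.640321 = +0.057239;  D = +0.039050+0.041850i
d^2_{1,-1}: k∈[0..1] ⇒ +0.748358 -0.273941 = +0.474418;  D = -0.379736-0.284382i
d^2_{2,-1}: single k=0 term ⇒ -0.522820;  D = -0.467171-0.234718i
Y_2^{m'}(θ=1.1788,φ=3.289) and Σ D·Y over m':
  (+0.1838+0.4392i)·(+0.3157-0.0959i)  (+0.2828+0.4378i)·(-0.2698+0.0401i)  (+0.0390+0.0418i)·(-0.1773+0.0000i)  (-0.3797-0.2844i)·(+0.2698+0.0401i)  (-0.4672-0.2347i)·(+0.3157+0.0959i)
Y_2^-1(R⁻¹ n̂) = -0.216678-0.204002i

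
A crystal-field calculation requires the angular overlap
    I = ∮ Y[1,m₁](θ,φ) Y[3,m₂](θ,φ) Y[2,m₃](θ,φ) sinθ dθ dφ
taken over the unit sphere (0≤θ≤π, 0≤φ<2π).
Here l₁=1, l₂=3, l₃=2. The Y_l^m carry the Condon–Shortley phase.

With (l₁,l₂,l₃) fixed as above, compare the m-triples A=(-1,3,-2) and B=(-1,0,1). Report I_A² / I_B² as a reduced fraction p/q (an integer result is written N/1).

l's match ⇒ only the (l;m) 3-j factors differ between A and B.
A: triangle coeff Δ(1,3,2) = 1/105; Σ_t [2,2]: t=2:+1/48 = 1/48; (3j)²=1/7 [(1 3 2; -1 3 -2)], sign=+1
B: triangle coeff Δ(1,3,2) = 1/105; Σ_t [2,2]: t=2:+1/12 = 1/12; (3j)²=1/35 [(1 3 2; -1 0 1)], sign=-1
I_A²/I_B² = (1/7)/(1/35) = 5/1

5/1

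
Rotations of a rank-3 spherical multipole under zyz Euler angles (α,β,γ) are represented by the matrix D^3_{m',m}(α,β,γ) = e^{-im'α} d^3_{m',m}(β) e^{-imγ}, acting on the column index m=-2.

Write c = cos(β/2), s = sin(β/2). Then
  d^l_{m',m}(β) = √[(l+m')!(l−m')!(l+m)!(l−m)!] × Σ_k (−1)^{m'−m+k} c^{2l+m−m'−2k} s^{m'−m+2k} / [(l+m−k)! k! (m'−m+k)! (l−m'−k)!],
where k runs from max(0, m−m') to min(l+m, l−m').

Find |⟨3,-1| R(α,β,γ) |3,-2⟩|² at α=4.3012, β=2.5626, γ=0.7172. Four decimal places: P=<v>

Split into d^3_{-1,-2}(β=2.5626) × two z-phases.
Half-angle: c=0.285470, s=0.958388. N=√(2·24·1·120)=75.894664
The bounds max(0,m−m')=0 and min(l+m,l−m')=1 give 2 terms
  k=0: (−1)^1·75.8947/(24)·0.2855^5·0.9584^1 = -0.005746
  k=1: (−1)^2·75.8947/(12)·0.2855^3·0.9584^3 = +0.129519
d^3_{-1,-2}(2.5626) = -0.005746 +0.129519 = +0.123773
|D^3_{-1,-2}|² = |d^3_{-1,-2}(β)|² = (+0.123773)² = 0.015320 (the z-rotation phases have unit modulus)

P=0.0153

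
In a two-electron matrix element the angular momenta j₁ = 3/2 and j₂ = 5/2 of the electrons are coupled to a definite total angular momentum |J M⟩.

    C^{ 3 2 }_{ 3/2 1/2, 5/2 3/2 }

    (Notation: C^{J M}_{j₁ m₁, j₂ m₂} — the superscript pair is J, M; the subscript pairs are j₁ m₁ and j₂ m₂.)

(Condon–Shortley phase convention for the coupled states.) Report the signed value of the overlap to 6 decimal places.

√[7·1!2!4!/8! · 2!1!4!1!5!1!] = √(48)
  +(−1)^0/∏(0,1,1,4,1,0)! = 1/24  (running 1/24)
  +(−1)^1/∏(1,0,0,3,2,1)! = -1/12  (running -1/24)
⟨..|..⟩ = √(48)·(-1/24) = -0.288675

-0.288675  (= −√(1/12))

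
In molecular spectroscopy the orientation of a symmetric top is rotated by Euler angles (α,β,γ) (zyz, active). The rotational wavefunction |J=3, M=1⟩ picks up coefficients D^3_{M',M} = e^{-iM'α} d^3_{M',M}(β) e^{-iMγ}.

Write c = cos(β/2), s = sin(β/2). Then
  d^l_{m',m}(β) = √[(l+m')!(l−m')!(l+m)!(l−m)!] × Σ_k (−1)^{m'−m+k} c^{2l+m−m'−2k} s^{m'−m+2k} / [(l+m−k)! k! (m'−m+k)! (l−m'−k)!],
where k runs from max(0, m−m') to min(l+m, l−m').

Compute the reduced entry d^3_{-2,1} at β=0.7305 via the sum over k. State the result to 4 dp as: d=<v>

d^3_{-2,1}(β=0.7305) via the finite sum:
c=cos(0.730500/2)=0.934034, s=sin(0.730500/2)=0.357183; N=√[1·120·24·2]=75.894664
k∈{3,4} keeps every argument non-negative
  k=3: (−1)^0·75.8947/(12)·0.9340^3·0.3572^3 = +0.234850
  k=4: (−1)^1·75.8947/(24)·0.9340^1·0.3572^5 = -0.017172
d^3_{-2,1}(0.7305) = +0.234850 -0.017172 = +0.217678

d=0.2177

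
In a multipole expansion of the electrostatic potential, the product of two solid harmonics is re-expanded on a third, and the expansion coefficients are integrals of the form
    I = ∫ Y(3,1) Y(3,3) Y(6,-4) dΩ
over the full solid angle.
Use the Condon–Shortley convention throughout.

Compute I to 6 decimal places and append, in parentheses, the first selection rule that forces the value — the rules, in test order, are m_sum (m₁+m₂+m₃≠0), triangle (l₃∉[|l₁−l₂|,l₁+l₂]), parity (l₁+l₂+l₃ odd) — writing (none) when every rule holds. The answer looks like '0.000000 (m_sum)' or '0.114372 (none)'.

Checks pass: Σm=0; 12 even; l₃=6∈[0,6].
(2·3+1)(2·3+1)(2·6+1) = 637
Δ: 0! 6! 6! / 13! → 1/12012
sum: t=0:+1/1296 = 1/1296
3j²(3 3 6; 0 0 0) = Δ·Π!·Σ² = 100/3003  (sign +1)
sum: t=0:+1/34560 = 1/34560
3j²(3 3 6; 1 3 -4) = Δ·Π!·Σ² = 5/286  (sign +1)
combine: 4πI² = 637·100/3003·5/286 = 1750/4719
take √, sign +1: I = 0.17178653
No selection rule forces the value: the integral is nonzero (none).

0.171787 (none)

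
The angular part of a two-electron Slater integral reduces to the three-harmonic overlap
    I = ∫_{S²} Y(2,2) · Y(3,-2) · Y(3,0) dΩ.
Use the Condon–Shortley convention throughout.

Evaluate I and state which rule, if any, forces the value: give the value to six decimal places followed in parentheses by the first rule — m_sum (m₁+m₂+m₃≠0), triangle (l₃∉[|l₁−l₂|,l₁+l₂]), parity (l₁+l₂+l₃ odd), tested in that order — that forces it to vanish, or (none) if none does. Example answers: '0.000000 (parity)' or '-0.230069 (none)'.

Rules hold: Σm=0, L=8 even, 1≤3≤5.
N = 5·7·7 = 245
Δ = 2!·2!·4!/9! = 1/3780
Racah Σ t=0..2: t=0:+1/24 t=1:−1/4 t=2:+1/24 = -1/6
⇒ 3j(2 3 3; 0 0 0)² = 4/105, sgn +1
Racah Σ t=0..0: t=0:+1/24 = 1/24
⇒ 3j(2 3 3; 2 -2 0)² = 1/21, sgn -1
4πI² = N·(3j₀)²·(3jₘ)² = 4/9
I = -1·√(0.444444/4π) = -0.18806319
No selection rule forces the value: the integral is nonzero (none).

-0.188063 (none)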